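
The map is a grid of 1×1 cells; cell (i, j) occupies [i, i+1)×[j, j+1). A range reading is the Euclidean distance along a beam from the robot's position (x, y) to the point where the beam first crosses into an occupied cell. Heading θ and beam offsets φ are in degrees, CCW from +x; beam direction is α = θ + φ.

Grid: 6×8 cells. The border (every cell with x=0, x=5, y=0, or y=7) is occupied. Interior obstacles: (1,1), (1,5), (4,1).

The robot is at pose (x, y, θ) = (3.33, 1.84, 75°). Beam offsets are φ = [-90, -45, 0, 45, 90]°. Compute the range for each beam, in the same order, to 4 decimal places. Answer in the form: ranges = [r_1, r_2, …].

beam 1: φ=-90°, α=345°
  d=(0.9659,-0.2588)  start (3,1)  tX=0.6936 tY=3.2455  stride 1/|dx|=1.0353 1/|dy|=3.8637
    cross x-line → (4,1), t=0.6936 (wall)
  → r_1 = 0.6936
beam 2: φ=-45°, α=30°
  d=(0.8660,0.5000)  start (3,1)  tX=0.7736 tY=0.3200  stride 1/|dx|=1.1547 1/|dy|=2.0000
    cross y-line → (3,2), t=0.3200
    cross x-line → (4,2), t=0.7736
    cross x-line → (5,2), t=1.9283 (wall)
  → r_2 = 1.9283
beam 3: φ=0°, α=75°
  d=(0.2588,0.9659)  start (3,1)  tX=2.5887 tY=0.1656  stride 1/|dx|=3.8637 1/|dy|=1.0353
    cross y-line → (3,2), t=0.1656
    cross y-line → (3,3), t=1.2009
    cross y-line → (3,4), t=2.2362
    cross x-line → (4,4), t=2.5887
    cross y-line → (4,5), t=3.2715
    cross y-line → (4,6), t=4.3067
    cross y-line → (4,7), t=5.3420 (wall)
  → r_3 = 5.3420
beam 4: φ=45°, α=120°
  d=(-0.5000,0.8660)  start (3,1)  tX=0.6600 tY=0.1848  stride 1/|dx|=2.0000 1/|dy|=1.1547
    cross y-line → (3,2), t=0.1848
    cross x-line → (2,2), t=0.6600
    cross y-line → (2,3), t=1.3395
    cross y-line → (2,4), t=2.4942
    cross x-line → (1,4), t=2.6600
    cross y-line → (1,5), t=3.6489 (wall)
  → r_4 = 3.6489
beam 5: φ=90°, α=165°
  d=(-0.9659,0.2588)  start (3,1)  tX=0.3416 tY=0.6182  stride 1/|dx|=1.0353 1/|dy|=3.8637
    cross x-line → (2,1), t=0.3416
    cross y-line → (2,2), t=0.6182
    cross x-line → (1,2), t=1.3769
    cross x-line → (0,2), t=2.4122 (wall)
  → r_5 = 2.4122

ranges = [0.6936, 1.9283, 5.3420, 3.6489, 2.4122]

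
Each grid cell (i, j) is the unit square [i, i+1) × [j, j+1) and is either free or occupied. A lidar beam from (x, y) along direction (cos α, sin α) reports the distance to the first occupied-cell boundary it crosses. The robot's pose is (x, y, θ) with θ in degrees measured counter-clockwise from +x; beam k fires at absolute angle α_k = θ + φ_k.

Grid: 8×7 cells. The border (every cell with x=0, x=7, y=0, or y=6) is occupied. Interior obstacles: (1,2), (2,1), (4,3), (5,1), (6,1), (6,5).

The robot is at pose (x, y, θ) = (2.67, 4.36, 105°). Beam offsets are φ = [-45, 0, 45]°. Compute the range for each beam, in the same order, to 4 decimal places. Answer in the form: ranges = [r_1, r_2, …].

beam 1: φ=-45°, α=60°
  dir = (cos 60°, sin 60°) = (0.5000, 0.8660); from cell (2,4)
  next x-line at t=0.6600, next y-line at t=0.7390; Δt_x=2.0000, Δt_y=1.1547
    x: enter (3,4) at t=0.6600
    y: enter (3,5) at t=0.7390
    y: enter (3,6) at t=1.8937 ← occupied
  → r_1 = 1.8937
beam 2: φ=0°, α=105°
  dir = (cos 105°, sin 105°) = (-0.2588, 0.9659); from cell (2,4)
  next x-line at t=2.5887, next y-line at t=0.6626; Δt_x=3.8637, Δt_y=1.0353
    y: enter (2,5) at t=0.6626
    y: enter (2,6) at t=1.6979 ← occupied
  → r_2 = 1.6979
beam 3: φ=45°, α=150°
  dir = (cos 150°, sin 150°) = (-0.8660, 0.5000); from cell (2,4)
  next x-line at t=0.7736, next y-line at t=1.2800; Δt_x=1.1547, Δt_y=2.0000
    x: enter (1,4) at t=0.7736
    y: enter (1,5) at t=1.2800
    x: enter (0,5) at t=1.9283 ← occupied
  → r_3 = 1.9283

ranges = [1.8937, 1.6979, 1.9283]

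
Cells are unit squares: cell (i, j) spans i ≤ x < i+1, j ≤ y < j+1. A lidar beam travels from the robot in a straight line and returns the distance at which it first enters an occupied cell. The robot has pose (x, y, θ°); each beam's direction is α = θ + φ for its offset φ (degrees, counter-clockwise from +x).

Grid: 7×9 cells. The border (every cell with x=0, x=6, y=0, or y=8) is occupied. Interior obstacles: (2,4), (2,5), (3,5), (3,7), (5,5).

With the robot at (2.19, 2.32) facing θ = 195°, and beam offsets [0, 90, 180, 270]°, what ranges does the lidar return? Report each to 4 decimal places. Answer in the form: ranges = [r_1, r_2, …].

beam 1: φ=0°, α=195°
  direction (-0.9659, -0.2588); cell (2,2); t to first gridline: x 0.1967, y 1.2364 (then +1.0353 / +3.8637)
    (1,2) via x @ 0.1967
    (0,2) via x @ 1.2320  # hit
  → r_1 = 1.2320
beam 2: φ=90°, α=285°
  direction (0.2588, -0.9659); cell (2,2); t to first gridline: x 3.1296, y 0.3313 (then +3.8637 / +1.0353)
    (2,1) via y @ 0.3313
    (2,0) via y @ 1.3666  # hit
  → r_2 = 1.3666
beam 3: φ=180°, α=15°
  direction (0.9659, 0.2588); cell (2,2); t to first gridline: x 0.8386, y 2.6273 (then +1.0353 / +3.8637)
    (3,2) via x @ 0.8386
    (4,2) via x @ 1.8738
    (4,3) via y @ 2.6273
    (5,3) via x @ 2.9091
    (6,3) via x @ 3.9444  # hit
  → r_3 = 3.9444
beam 4: φ=270°, α=105°
  direction (-0.2588, 0.9659); cell (2,2); t to first gridline: x 0.7341, y 0.7040 (then +3.8637 / +1.0353)
    (2,3) via y @ 0.7040
    (1,3) via x @ 0.7341
    (1,4) via y @ 1.7393
    (1,5) via y @ 2.7745
    (1,6) via y @ 3.8098
    (0,6) via x @ 4.5978  # hit
  → r_4 = 4.5978

ranges = [1.2320, 1.3666, 3.9444, 4.5978]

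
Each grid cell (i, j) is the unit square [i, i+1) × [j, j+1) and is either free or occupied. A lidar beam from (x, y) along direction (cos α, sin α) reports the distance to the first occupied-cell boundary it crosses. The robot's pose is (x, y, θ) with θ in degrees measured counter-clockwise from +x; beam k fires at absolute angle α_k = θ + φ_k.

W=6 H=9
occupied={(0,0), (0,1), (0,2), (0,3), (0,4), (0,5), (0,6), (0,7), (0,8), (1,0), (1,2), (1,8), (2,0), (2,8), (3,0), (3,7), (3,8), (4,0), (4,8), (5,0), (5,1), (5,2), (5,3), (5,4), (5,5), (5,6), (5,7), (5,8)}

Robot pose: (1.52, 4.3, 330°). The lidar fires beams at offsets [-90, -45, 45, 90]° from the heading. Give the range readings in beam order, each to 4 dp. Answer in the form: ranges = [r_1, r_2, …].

ranges = [1.0400, 1.3459, 3.6028, 3.1177]

beam 1: φ=-90°, α=240°
  direction (-0.5000, -0.8660); cell (1,4); t to first gridline: x 1.0400, y 0.3464 (then +2.0000 / +1.1547)
    (1,3) via y @ 0.3464
    (0,3) via x @ 1.0400  # hit
  → r_1 = 1.0400
beam 2: φ=-45°, α=285°
  direction (0.2588, -0.9659); cell (1,4); t to first gridline: x 1.8546, y 0.3106 (then +3.8637 / +1.0353)
    (1,3) via y @ 0.3106
    (1,2) via y @ 1.3459  # hit
  → r_2 = 1.3459
beam 3: φ=45°, α=15°
  direction (0.9659, 0.2588); cell (1,4); t to first gridline: x 0.4969, y 2.7046 (then +1.0353 / +3.8637)
    (2,4) via x @ 0.4969
    (3,4) via x @ 1.5322
    (4,4) via x @ 2.5675
    (4,5) via y @ 2.7046
    (5,5) via x @ 3.6028  # hit
  → r_3 = 3.6028
beam 4: φ=90°, α=60°
  direction (0.5000, 0.8660); cell (1,4); t to first gridline: x 0.9600, y 0.8083 (then +2.0000 / +1.1547)
    (1,5) via y @ 0.8083
    (2,5) via x @ 0.9600
    (2,6) via y @ 1.9630
    (3,6) via x @ 2.9600
    (3,7) via y @ 3.1177  # hit
  → r_4 = 3.1177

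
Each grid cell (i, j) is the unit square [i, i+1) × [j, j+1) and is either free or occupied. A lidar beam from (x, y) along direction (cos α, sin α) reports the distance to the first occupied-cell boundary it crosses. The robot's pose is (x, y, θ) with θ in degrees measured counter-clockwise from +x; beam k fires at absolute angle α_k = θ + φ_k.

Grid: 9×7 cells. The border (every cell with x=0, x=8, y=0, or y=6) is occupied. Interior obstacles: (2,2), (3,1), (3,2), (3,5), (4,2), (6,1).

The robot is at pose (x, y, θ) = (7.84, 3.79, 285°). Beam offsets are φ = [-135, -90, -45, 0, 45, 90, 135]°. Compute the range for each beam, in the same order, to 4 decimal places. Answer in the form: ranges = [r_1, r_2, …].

ranges = [4.4200, 3.0523, 2.0669, 0.6182, 0.1848, 0.1656, 0.3200]

beam 1: φ=-135°, α=150°
  d=(-0.8660,0.5000)  start (7,3)  tX=0.9699 tY=0.4200  stride 1/|dx|=1.1547 1/|dy|=2.0000
    cross y-line → (7,4), t=0.4200
    cross x-line → (6,4), t=0.9699
    cross x-line → (5,4), t=2.1246
    cross y-line → (5,5), t=2.4200
    cross x-line → (4,5), t=3.2793
    cross y-line → (4,6), t=4.4200 (wall)
  → r_1 = 4.4200
beam 2: φ=-90°, α=195°
  d=(-0.9659,-0.2588)  start (7,3)  tX=0.8696 tY=3.0523  stride 1/|dx|=1.0353 1/|dy|=3.8637
    cross x-line → (6,3), t=0.8696
    cross x-line → (5,3), t=1.9049
    cross x-line → (4,3), t=2.9402
    cross y-line → (4,2), t=3.0523 (wall)
  → r_2 = 3.0523
beam 3: φ=-45°, α=240°
  d=(-0.5000,-0.8660)  start (7,3)  tX=1.6800 tY=0.9122  stride 1/|dx|=2.0000 1/|dy|=1.1547
    cross y-line → (7,2), t=0.9122
    cross x-line → (6,2), t=1.6800
    cross y-line → (6,1), t=2.0669 (wall)
  → r_3 = 2.0669
beam 4: φ=0°, α=285°
  d=(0.2588,-0.9659)  start (7,3)  tX=0.6182 tY=0.8179  stride 1/|dx|=3.8637 1/|dy|=1.0353
    cross x-line → (8,3), t=0.6182 (wall)
  → r_4 = 0.6182
beam 5: φ=45°, α=330°
  d=(0.8660,-0.5000)  start (7,3)  tX=0.1848 tY=1.5800  stride 1/|dx|=1.1547 1/|dy|=2.0000
    cross x-line → (8,3), t=0.1848 (wall)
  → r_5 = 0.1848
beam 6: φ=90°, α=15°
  d=(0.9659,0.2588)  start (7,3)  tX=0.1656 tY=0.8114  stride 1/|dx|=1.0353 1/|dy|=3.8637
    cross x-line → (8,3), t=0.1656 (wall)
  → r_6 = 0.1656
beam 7: φ=135°, α=60°
  d=(0.5000,0.8660)  start (7,3)  tX=0.3200 tY=0.2425  stride 1/|dx|=2.0000 1/|dy|=1.1547
    cross y-line → (7,4), t=0.2425
    cross x-line → (8,4), t=0.3200 (wall)
  → r_7 = 0.3200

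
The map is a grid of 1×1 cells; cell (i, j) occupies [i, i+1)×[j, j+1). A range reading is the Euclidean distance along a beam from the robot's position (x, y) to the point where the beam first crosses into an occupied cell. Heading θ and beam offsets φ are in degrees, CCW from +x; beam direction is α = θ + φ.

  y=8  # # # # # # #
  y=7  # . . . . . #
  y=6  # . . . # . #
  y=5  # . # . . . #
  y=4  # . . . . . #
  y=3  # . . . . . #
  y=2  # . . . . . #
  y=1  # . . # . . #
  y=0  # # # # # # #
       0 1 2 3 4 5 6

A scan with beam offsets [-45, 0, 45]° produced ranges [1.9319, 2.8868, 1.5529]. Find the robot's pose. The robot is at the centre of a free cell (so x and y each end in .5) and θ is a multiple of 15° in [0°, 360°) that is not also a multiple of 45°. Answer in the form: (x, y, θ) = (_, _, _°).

(x, y, θ) = (4.5, 3.5, 300°)

Enumerate (i+0.5, j+0.5, θ) over the 32 free cells and 16 admissible headings. For each, cast all 3 beams and compare to the given ranges.
  (4.5, 1.5, 15°): beam 1 = 1.0000 ≠ 1.9319 ✗
  (4.5, 2.5, 105°): beam 1 = 3.0000 ≠ 1.9319 ✗
  (1.5, 7.5, 165°): beam 1 = 0.5774 ≠ 1.9319 ✗
  …
  (4.5, 3.5, 300°): r_1=1.9319, r_2=2.8868, r_3=1.5529 — all match ✓
Only this pose fits every beam.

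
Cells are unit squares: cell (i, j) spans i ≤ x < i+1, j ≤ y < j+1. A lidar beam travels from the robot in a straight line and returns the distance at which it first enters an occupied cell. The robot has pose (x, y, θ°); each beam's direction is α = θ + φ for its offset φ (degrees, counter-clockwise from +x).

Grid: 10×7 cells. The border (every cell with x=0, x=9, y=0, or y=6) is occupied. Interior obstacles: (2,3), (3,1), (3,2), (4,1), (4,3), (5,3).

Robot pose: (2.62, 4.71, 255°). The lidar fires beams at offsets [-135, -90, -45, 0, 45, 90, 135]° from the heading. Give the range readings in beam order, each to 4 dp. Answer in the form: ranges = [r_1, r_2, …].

beam 1: φ=-135°, α=120°
  cosα=-0.5000 sinα=0.8660 | (2,4) | tMaxX 1.2400 tMaxY 0.3349 | tΔX 2.0000 tΔY 1.1547
    t=0.3349 [y] (2,5)
    t=1.2400 [x] (1,5)
    t=1.4896 [y] (1,6) — stop
  → r_1 = 1.4896
beam 2: φ=-90°, α=165°
  cosα=-0.9659 sinα=0.2588 | (2,4) | tMaxX 0.6419 tMaxY 1.1205 | tΔX 1.0353 tΔY 3.8637
    t=0.6419 [x] (1,4)
    t=1.1205 [y] (1,5)
    t=1.6771 [x] (0,5) — stop
  → r_2 = 1.6771
beam 3: φ=-45°, α=210°
  cosα=-0.8660 sinα=-0.5000 | (2,4) | tMaxX 0.7159 tMaxY 1.4200 | tΔX 1.1547 tΔY 2.0000
    t=0.7159 [x] (1,4)
    t=1.4200 [y] (1,3)
    t=1.8706 [x] (0,3) — stop
  → r_3 = 1.8706
beam 4: φ=0°, α=255°
  cosα=-0.2588 sinα=-0.9659 | (2,4) | tMaxX 2.3955 tMaxY 0.7350 | tΔX 3.8637 tΔY 1.0353
    t=0.7350 [y] (2,3) — stop
  → r_4 = 0.7350
beam 5: φ=45°, α=300°
  cosα=0.5000 sinα=-0.8660 | (2,4) | tMaxX 0.7600 tMaxY 0.8198 | tΔX 2.0000 tΔY 1.1547
    t=0.7600 [x] (3,4)
    t=0.8198 [y] (3,3)
    t=1.9745 [y] (3,2) — stop
  → r_5 = 1.9745
beam 6: φ=90°, α=345°
  cosα=0.9659 sinα=-0.2588 | (2,4) | tMaxX 0.3934 tMaxY 2.7432 | tΔX 1.0353 tΔY 3.8637
    t=0.3934 [x] (3,4)
    t=1.4287 [x] (4,4)
    t=2.4640 [x] (5,4)
    t=2.7432 [y] (5,3) — stop
  → r_6 = 2.7432
beam 7: φ=135°, α=30°
  cosα=0.8660 sinα=0.5000 | (2,4) | tMaxX 0.4388 tMaxY 0.5800 | tΔX 1.1547 tΔY 2.0000
    t=0.4388 [x] (3,4)
    t=0.5800 [y] (3,5)
    t=1.5935 [x] (4,5)
    t=2.5800 [y] (4,6) — stop
  → r_7 = 2.5800

ranges = [1.4896, 1.6771, 1.8706, 0.7350, 1.9745, 2.7432, 2.5800]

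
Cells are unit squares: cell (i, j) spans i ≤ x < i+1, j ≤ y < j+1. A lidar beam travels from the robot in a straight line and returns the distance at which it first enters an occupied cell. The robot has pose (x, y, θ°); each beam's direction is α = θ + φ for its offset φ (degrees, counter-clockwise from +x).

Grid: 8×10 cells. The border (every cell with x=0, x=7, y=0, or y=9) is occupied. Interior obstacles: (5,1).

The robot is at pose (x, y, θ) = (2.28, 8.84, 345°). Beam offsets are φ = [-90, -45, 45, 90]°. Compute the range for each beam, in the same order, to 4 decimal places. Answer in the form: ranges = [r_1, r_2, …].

beam 1: φ=-90°, α=255°
  cosα=-0.2588 sinα=-0.9659 | (2,8) | tMaxX 1.0818 tMaxY 0.8696 | tΔX 3.8637 tΔY 1.0353
    t=0.8696 [y] (2,7)
    t=1.0818 [x] (1,7)
    t=1.9049 [y] (1,6)
    t=2.9402 [y] (1,5)
    t=3.9755 [y] (1,4)
    t=4.9455 [x] (0,4) — stop
  → r_1 = 4.9455
beam 2: φ=-45°, α=300°
  cosα=0.5000 sinα=-0.8660 | (2,8) | tMaxX 1.4400 tMaxY 0.9699 | tΔX 2.0000 tΔY 1.1547
    t=0.9699 [y] (2,7)
    t=1.4400 [x] (3,7)
    t=2.1246 [y] (3,6)
    t=3.2793 [y] (3,5)
    t=3.4400 [x] (4,5)
    t=4.4341 [y] (4,4)
    t=5.4400 [x] (5,4)
    t=5.5888 [y] (5,3)
    t=6.7435 [y] (5,2)
    t=7.4400 [x] (6,2)
    t=7.8982 [y] (6,1)
    t=9.0529 [y] (6,0) — stop
  → r_2 = 9.0529
beam 3: φ=45°, α=30°
  cosα=0.8660 sinα=0.5000 | (2,8) | tMaxX 0.8314 tMaxY 0.3200 | tΔX 1.1547 tΔY 2.0000
    t=0.3200 [y] (2,9) — stop
  → r_3 = 0.3200
beam 4: φ=90°, α=75°
  cosα=0.2588 sinα=0.9659 | (2,8) | tMaxX 2.7819 tMaxY 0.1656 | tΔX 3.8637 tΔY 1.0353
    t=0.1656 [y] (2,9) — stop
  → r_4 = 0.1656

ranges = [4.9455, 9.0529, 0.3200, 0.1656]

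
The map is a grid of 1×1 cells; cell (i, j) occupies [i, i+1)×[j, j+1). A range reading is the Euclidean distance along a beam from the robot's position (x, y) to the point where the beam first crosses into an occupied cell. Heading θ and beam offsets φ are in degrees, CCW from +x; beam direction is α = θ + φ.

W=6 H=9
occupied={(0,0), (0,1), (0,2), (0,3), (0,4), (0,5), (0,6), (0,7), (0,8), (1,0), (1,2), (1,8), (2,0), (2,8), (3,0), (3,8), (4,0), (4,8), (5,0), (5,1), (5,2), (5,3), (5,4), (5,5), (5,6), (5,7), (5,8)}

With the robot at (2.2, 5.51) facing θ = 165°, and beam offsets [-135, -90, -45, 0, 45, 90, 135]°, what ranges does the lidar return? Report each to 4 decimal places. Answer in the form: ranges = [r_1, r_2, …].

beam 1: φ=-135°, α=30°
  direction (0.8660, 0.5000); cell (2,5); t to first gridline: x 0.9238, y 0.9800 (then +1.1547 / +2.0000)
    (3,5) via x @ 0.9238
    (3,6) via y @ 0.9800
    (4,6) via x @ 2.0785
    (4,7) via y @ 2.9800
    (5,7) via x @ 3.2332  # hit
  → r_1 = 3.2332
beam 2: φ=-90°, α=75°
  direction (0.2588, 0.9659); cell (2,5); t to first gridline: x 3.0910, y 0.5073 (then +3.8637 / +1.0353)
    (2,6) via y @ 0.5073
    (2,7) via y @ 1.5426
    (2,8) via y @ 2.5778  # hit
  → r_2 = 2.5778
beam 3: φ=-45°, α=120°
  direction (-0.5000, 0.8660); cell (2,5); t to first gridline: x 0.4000, y 0.5658 (then +2.0000 / +1.1547)
    (1,5) via x @ 0.4000
    (1,6) via y @ 0.5658
    (1,7) via y @ 1.7205
    (0,7) via x @ 2.4000  # hit
  → r_3 = 2.4000
beam 4: φ=0°, α=165°
  direction (-0.9659, 0.2588); cell (2,5); t to first gridline: x 0.2071, y 1.8932 (then +1.0353 / +3.8637)
    (1,5) via x @ 0.2071
    (0,5) via x @ 1.2423  # hit
  → r_4 = 1.2423
beam 5: φ=45°, α=210°
  direction (-0.8660, -0.5000); cell (2,5); t to first gridline: x 0.2309, y 1.0200 (then +1.1547 / +2.0000)
    (1,5) via x @ 0.2309
    (1,4) via y @ 1.0200
    (0,4) via x @ 1.3856  # hit
  → r_5 = 1.3856
beam 6: φ=90°, α=255°
  direction (-0.2588, -0.9659); cell (2,5); t to first gridline: x 0.7727, y 0.5280 (then +3.8637 / +1.0353)
    (2,4) via y @ 0.5280
    (1,4) via x @ 0.7727
    (1,3) via y @ 1.5633
    (1,2) via y @ 2.5985  # hit
  → r_6 = 2.5985
beam 7: φ=135°, α=300°
  direction (0.5000, -0.8660); cell (2,5); t to first gridline: x 1.6000, y 0.5889 (then +2.0000 / +1.1547)
    (2,4) via y @ 0.5889
    (3,4) via x @ 1.6000
    (3,3) via y @ 1.7436
    (3,2) via y @ 2.8983
    (4,2) via x @ 3.6000
    (4,1) via y @ 4.0530
    (4,0) via y @ 5.2077  # hit
  → r_7 = 5.2077

ranges = [3.2332, 2.5778, 2.4000, 1.2423, 1.3856, 2.5985, 5.2077]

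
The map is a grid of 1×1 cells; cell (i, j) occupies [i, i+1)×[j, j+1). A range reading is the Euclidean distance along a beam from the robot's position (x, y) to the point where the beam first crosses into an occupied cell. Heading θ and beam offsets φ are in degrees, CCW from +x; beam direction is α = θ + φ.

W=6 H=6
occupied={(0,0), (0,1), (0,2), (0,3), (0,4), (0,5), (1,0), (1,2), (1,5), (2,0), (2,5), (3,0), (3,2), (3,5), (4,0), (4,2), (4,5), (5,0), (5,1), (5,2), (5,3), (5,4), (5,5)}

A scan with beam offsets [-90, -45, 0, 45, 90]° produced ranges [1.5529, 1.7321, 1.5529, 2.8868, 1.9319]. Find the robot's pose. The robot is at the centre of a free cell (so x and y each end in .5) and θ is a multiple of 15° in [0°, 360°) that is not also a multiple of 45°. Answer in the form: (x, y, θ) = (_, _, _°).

(x, y, θ) = (3.5, 3.5, 105°)

Enumerate (i+0.5, j+0.5, θ) over the 13 free cells and 16 admissible headings. For each, cast all 5 beams and compare to the given ranges.
  (1.5, 3.5, 240°): beam 1 = 0.5774 ≠ 1.5529 ✗
  (3.5, 1.5, 120°): beam 1 = 1.0000 ≠ 1.5529 ✗
  (4.5, 4.5, 240°): beam 1 = 1.0000 ≠ 1.5529 ✗
  (2.5, 3.5, 150°): beam 1 = 1.7321 ≠ 1.5529 ✗
  …
  (3.5, 3.5, 105°): r_1=1.5529, r_2=1.7321, r_3=1.5529, r_4=2.8868, r_5=1.9319 — all match ✓
No second candidate reproduces the full scan.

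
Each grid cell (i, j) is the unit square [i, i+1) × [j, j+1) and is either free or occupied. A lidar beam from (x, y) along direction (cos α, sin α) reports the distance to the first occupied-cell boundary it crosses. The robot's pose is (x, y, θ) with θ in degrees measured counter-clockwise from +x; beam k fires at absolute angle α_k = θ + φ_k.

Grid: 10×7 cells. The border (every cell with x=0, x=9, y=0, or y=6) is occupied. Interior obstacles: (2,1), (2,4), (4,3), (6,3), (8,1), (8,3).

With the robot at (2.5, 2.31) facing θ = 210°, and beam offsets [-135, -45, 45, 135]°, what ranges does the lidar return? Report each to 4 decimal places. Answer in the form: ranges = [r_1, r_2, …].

beam 1: φ=-135°, α=75°
  direction (0.2588, 0.9659); cell (2,2); t to first gridline: x 1.9319, y 0.7143 (then +3.8637 / +1.0353)
    (2,3) via y @ 0.7143
    (2,4) via y @ 1.7496  # hit
  → r_1 = 1.7496
beam 2: φ=-45°, α=165°
  direction (-0.9659, 0.2588); cell (2,2); t to first gridline: x 0.5176, y 2.6660 (then +1.0353 / +3.8637)
    (1,2) via x @ 0.5176
    (0,2) via x @ 1.5529  # hit
  → r_2 = 1.5529
beam 3: φ=45°, α=255°
  direction (-0.2588, -0.9659); cell (2,2); t to first gridline: x 1.9319, y 0.3209 (then +3.8637 / +1.0353)
    (2,1) via y @ 0.3209  # hit
  → r_3 = 0.3209
beam 4: φ=135°, α=345°
  direction (0.9659, -0.2588); cell (2,2); t to first gridline: x 0.5176, y 1.1977 (then +1.0353 / +3.8637)
    (3,2) via x @ 0.5176
    (3,1) via y @ 1.1977
    (4,1) via x @ 1.5529
    (5,1) via x @ 2.5882
    (6,1) via x @ 3.6235
    (7,1) via x @ 4.6587
    (7,0) via y @ 5.0615  # hit
  → r_4 = 5.0615

ranges = [1.7496, 1.5529, 0.3209, 5.0615]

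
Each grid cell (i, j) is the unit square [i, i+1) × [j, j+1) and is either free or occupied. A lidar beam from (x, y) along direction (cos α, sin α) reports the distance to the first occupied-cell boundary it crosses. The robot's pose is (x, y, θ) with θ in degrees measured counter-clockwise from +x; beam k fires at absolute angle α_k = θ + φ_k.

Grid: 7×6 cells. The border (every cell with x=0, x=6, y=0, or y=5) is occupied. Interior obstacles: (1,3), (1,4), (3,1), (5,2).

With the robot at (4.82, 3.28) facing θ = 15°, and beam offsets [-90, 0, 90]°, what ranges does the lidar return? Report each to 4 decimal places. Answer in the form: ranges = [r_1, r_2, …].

ranges = [0.6955, 1.2216, 1.7807]

beam 1: φ=-90°, α=285°
  cosα=0.2588 sinα=-0.9659 | (4,3) | tMaxX 0.6955 tMaxY 0.2899 | tΔX 3.8637 tΔY 1.0353
    t=0.2899 [y] (4,2)
    t=0.6955 [x] (5,2) — stop
  → r_1 = 0.6955
beam 2: φ=0°, α=15°
  cosα=0.9659 sinα=0.2588 | (4,3) | tMaxX 0.1863 tMaxY 2.7819 | tΔX 1.0353 tΔY 3.8637
    t=0.1863 [x] (5,3)
    t=1.2216 [x] (6,3) — stop
  → r_2 = 1.2216
beam 3: φ=90°, α=105°
  cosα=-0.2588 sinα=0.9659 | (4,3) | tMaxX 3.1682 tMaxY 0.7454 | tΔX 3.8637 tΔY 1.0353
    t=0.7454 [y] (4,4)
    t=1.7807 [y] (4,5) — stop
  → r_3 = 1.7807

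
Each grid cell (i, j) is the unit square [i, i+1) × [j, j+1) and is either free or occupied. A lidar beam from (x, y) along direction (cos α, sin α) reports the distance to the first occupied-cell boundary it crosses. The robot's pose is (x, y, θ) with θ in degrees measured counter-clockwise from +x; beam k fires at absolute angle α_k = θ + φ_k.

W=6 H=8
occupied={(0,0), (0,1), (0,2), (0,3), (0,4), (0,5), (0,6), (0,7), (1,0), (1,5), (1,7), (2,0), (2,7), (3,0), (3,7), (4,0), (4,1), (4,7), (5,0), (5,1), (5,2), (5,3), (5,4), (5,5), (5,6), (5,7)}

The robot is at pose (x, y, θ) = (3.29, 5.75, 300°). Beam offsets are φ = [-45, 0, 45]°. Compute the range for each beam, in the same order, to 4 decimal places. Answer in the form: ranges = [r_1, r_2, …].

ranges = [4.9176, 3.4200, 1.7703]

beam 1: φ=-45°, α=255°
  direction (-0.2588, -0.9659); cell (3,5); t to first gridline: x 1.1205, y 0.7765 (then +3.8637 / +1.0353)
    (3,4) via y @ 0.7765
    (2,4) via x @ 1.1205
    (2,3) via y @ 1.8117
    (2,2) via y @ 2.8470
    (2,1) via y @ 3.8823
    (2,0) via y @ 4.9176  # hit
  → r_1 = 4.9176
beam 2: φ=0°, α=300°
  direction (0.5000, -0.8660); cell (3,5); t to first gridline: x 1.4200, y 0.8660 (then +2.0000 / +1.1547)
    (3,4) via y @ 0.8660
    (4,4) via x @ 1.4200
    (4,3) via y @ 2.0207
    (4,2) via y @ 3.1754
    (5,2) via x @ 3.4200  # hit
  → r_2 = 3.4200
beam 3: φ=45°, α=345°
  direction (0.9659, -0.2588); cell (3,5); t to first gridline: x 0.7350, y 2.8978 (then +1.0353 / +3.8637)
    (4,5) via x @ 0.7350
    (5,5) via x @ 1.7703  # hit
  → r_3 = 1.7703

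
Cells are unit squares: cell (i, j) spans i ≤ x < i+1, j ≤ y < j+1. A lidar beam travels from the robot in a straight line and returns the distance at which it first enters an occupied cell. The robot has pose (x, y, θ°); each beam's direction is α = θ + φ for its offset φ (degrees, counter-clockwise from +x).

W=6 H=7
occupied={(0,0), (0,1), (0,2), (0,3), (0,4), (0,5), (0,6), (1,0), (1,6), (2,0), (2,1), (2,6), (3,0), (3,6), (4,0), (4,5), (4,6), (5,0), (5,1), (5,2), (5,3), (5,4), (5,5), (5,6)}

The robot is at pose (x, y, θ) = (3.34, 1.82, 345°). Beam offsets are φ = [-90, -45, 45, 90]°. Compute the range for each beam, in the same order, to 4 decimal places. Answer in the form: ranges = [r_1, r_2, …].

beam 1: φ=-90°, α=255°
  d=(-0.2588,-0.9659)  start (3,1)  tX=1.3137 tY=0.8489  stride 1/|dx|=3.8637 1/|dy|=1.0353
    cross y-line → (3,0), t=0.8489 (wall)
  → r_1 = 0.8489
beam 2: φ=-45°, α=300°
  d=(0.5000,-0.8660)  start (3,1)  tX=1.3200 tY=0.9469  stride 1/|dx|=2.0000 1/|dy|=1.1547
    cross y-line → (3,0), t=0.9469 (wall)
  → r_2 = 0.9469
beam 3: φ=45°, α=30°
  d=(0.8660,0.5000)  start (3,1)  tX=0.7621 tY=0.3600  stride 1/|dx|=1.1547 1/|dy|=2.0000
    cross y-line → (3,2), t=0.3600
    cross x-line → (4,2), t=0.7621
    cross x-line → (5,2), t=1.9168 (wall)
  → r_3 = 1.9168
beam 4: φ=90°, α=75°
  d=(0.2588,0.9659)  start (3,1)  tX=2.5500 tY=0.1863  stride 1/|dx|=3.8637 1/|dy|=1.0353
    cross y-line → (3,2), t=0.1863
    cross y-line → (3,3), t=1.2216
    cross y-line → (3,4), t=2.2569
    cross x-line → (4,4), t=2.5500
    cross y-line → (4,5), t=3.2922 (wall)
  → r_4 = 3.2922

ranges = [0.8489, 0.9469, 1.9168, 3.2922]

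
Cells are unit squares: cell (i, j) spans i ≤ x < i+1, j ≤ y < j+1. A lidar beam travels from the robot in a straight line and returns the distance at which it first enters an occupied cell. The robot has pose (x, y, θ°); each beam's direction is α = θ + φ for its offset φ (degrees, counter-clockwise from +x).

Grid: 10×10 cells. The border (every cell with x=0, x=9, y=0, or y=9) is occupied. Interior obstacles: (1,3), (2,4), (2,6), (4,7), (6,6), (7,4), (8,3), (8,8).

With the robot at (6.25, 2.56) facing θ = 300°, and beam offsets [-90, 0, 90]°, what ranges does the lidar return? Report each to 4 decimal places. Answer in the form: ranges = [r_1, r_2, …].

beam 1: φ=-90°, α=210°
  direction (-0.8660, -0.5000); cell (6,2); t to first gridline: x 0.2887, y 1.1200 (then +1.1547 / +2.0000)
    (5,2) via x @ 0.2887
    (5,1) via y @ 1.1200
    (4,1) via x @ 1.4434
    (3,1) via x @ 2.5981
    (3,0) via y @ 3.1200  # hit
  → r_1 = 3.1200
beam 2: φ=0°, α=300°
  direction (0.5000, -0.8660); cell (6,2); t to first gridline: x 1.5000, y 0.6466 (then +2.0000 / +1.1547)
    (6,1) via y @ 0.6466
    (7,1) via x @ 1.5000
    (7,0) via y @ 1.8013  # hit
  → r_2 = 1.8013
beam 3: φ=90°, α=30°
  direction (0.8660, 0.5000); cell (6,2); t to first gridline: x 0.8660, y 0.8800 (then +1.1547 / +2.0000)
    (7,2) via x @ 0.8660
    (7,3) via y @ 0.8800
    (8,3) via x @ 2.0207  # hit
  → r_3 = 2.0207

ranges = [3.1200, 1.8013, 2.0207]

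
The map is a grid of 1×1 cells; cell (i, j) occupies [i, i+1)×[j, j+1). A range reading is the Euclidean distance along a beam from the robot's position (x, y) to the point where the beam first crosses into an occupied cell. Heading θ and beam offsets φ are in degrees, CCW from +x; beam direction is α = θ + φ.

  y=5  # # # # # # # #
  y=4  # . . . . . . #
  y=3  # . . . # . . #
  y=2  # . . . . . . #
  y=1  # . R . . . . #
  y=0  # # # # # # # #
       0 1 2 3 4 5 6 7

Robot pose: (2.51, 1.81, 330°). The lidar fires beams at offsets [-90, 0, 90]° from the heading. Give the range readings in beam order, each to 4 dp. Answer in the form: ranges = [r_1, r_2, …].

beam 1: φ=-90°, α=240°
  direction (-0.5000, -0.8660); cell (2,1); t to first gridline: x 1.0200, y 0.9353 (then +2.0000 / +1.1547)
    (2,0) via y @ 0.9353  # hit
  → r_1 = 0.9353
beam 2: φ=0°, α=330°
  direction (0.8660, -0.5000); cell (2,1); t to first gridline: x 0.5658, y 1.6200 (then +1.1547 / +2.0000)
    (3,1) via x @ 0.5658
    (3,0) via y @ 1.6200  # hit
  → r_2 = 1.6200
beam 3: φ=90°, α=60°
  direction (0.5000, 0.8660); cell (2,1); t to first gridline: x 0.9800, y 0.2194 (then +2.0000 / +1.1547)
    (2,2) via y @ 0.2194
    (3,2) via x @ 0.9800
    (3,3) via y @ 1.3741
    (3,4) via y @ 2.5288
    (4,4) via x @ 2.9800
    (4,5) via y @ 3.6835  # hit
  → r_3 = 3.6835

ranges = [0.9353, 1.6200, 3.6835]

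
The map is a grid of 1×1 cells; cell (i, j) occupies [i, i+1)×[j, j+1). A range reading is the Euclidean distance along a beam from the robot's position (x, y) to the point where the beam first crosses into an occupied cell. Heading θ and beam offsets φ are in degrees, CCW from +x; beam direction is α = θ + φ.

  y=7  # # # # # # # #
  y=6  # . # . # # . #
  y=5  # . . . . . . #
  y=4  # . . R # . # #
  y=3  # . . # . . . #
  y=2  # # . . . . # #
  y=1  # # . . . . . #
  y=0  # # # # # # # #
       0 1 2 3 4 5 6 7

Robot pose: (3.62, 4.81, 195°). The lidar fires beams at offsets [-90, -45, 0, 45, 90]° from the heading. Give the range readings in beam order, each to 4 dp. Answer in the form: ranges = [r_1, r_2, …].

ranges = [2.2673, 3.0253, 2.7124, 0.9353, 0.8386]

beam 1: φ=-90°, α=105°
  dir = (cos 105°, sin 105°) = (-0.2588, 0.9659); from cell (3,4)
  next x-line at t=2.3955, next y-line at t=0.1967; Δt_x=3.8637, Δt_y=1.0353
    y: enter (3,5) at t=0.1967
    y: enter (3,6) at t=1.2320
    y: enter (3,7) at t=2.2673 ← occupied
  → r_1 = 2.2673
beam 2: φ=-45°, α=150°
  dir = (cos 150°, sin 150°) = (-0.8660, 0.5000); from cell (3,4)
  next x-line at t=0.7159, next y-line at t=0.3800; Δt_x=1.1547, Δt_y=2.0000
    y: enter (3,5) at t=0.3800
    x: enter (2,5) at t=0.7159
    x: enter (1,5) at t=1.8706
    y: enter (1,6) at t=2.3800
    x: enter (0,6) at t=3.0253 ← occupied
  → r_2 = 3.0253
beam 3: φ=0°, α=195°
  dir = (cos 195°, sin 195°) = (-0.9659, -0.2588); from cell (3,4)
  next x-line at t=0.6419, next y-line at t=3.1296; Δt_x=1.0353, Δt_y=3.8637
    x: enter (2,4) at t=0.6419
    x: enter (1,4) at t=1.6771
    x: enter (0,4) at t=2.7124 ← occupied
  → r_3 = 2.7124
beam 4: φ=45°, α=240°
  dir = (cos 240°, sin 240°) = (-0.5000, -0.8660); from cell (3,4)
  next x-line at t=1.2400, next y-line at t=0.9353; Δt_x=2.0000, Δt_y=1.1547
    y: enter (3,3) at t=0.9353 ← occupied
  → r_4 = 0.9353
beam 5: φ=90°, α=285°
  dir = (cos 285°, sin 285°) = (0.2588, -0.9659); from cell (3,4)
  next x-line at t=1.4682, next y-line at t=0.8386; Δt_x=3.8637, Δt_y=1.0353
    y: enter (3,3) at t=0.8386 ← occupied
  → r_5 = 0.8386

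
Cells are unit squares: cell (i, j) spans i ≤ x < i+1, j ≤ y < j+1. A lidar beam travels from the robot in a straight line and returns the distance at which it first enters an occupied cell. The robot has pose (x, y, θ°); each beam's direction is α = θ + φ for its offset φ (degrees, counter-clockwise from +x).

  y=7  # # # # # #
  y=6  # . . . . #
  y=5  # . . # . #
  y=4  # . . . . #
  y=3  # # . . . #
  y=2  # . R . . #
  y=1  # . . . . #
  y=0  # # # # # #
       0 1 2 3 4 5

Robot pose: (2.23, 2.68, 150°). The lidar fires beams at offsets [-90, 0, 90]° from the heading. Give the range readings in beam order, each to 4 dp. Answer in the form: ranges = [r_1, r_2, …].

beam 1: φ=-90°, α=60°
  cosα=0.5000 sinα=0.8660 | (2,2) | tMaxX 1.5400 tMaxY 0.3695 | tΔX 2.0000 tΔY 1.1547
    t=0.3695 [y] (2,3)
    t=1.5242 [y] (2,4)
    t=1.5400 [x] (3,4)
    t=2.6789 [y] (3,5) — stop
  → r_1 = 2.6789
beam 2: φ=0°, α=150°
  cosα=-0.8660 sinα=0.5000 | (2,2) | tMaxX 0.2656 tMaxY 0.6400 | tΔX 1.1547 tΔY 2.0000
    t=0.2656 [x] (1,2)
    t=0.6400 [y] (1,3) — stop
  → r_2 = 0.6400
beam 3: φ=90°, α=240°
  cosα=-0.5000 sinα=-0.8660 | (2,2) | tMaxX 0.4600 tMaxY 0.7852 | tΔX 2.0000 tΔY 1.1547
    t=0.4600 [x] (1,2)
    t=0.7852 [y] (1,1)
    t=1.9399 [y] (1,0) — stop
  → r_3 = 1.9399

ranges = [2.6789, 0.6400, 1.9399]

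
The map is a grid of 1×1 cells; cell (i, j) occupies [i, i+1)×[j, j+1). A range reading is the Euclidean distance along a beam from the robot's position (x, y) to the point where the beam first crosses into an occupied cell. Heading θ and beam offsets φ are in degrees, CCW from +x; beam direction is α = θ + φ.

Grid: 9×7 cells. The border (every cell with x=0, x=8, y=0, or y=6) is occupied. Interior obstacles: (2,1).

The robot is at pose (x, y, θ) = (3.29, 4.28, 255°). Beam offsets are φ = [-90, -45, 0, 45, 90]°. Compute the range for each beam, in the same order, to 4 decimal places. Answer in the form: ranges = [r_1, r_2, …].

ranges = [2.3708, 2.6443, 2.3604, 3.7874, 4.8762]

beam 1: φ=-90°, α=165°
  cosα=-0.9659 sinα=0.2588 | (3,4) | tMaxX 0.3002 tMaxY 2.7819 | tΔX 1.0353 tΔY 3.8637
    t=0.3002 [x] (2,4)
    t=1.3355 [x] (1,4)
    t=2.3708 [x] (0,4) — stop
  → r_1 = 2.3708
beam 2: φ=-45°, α=210°
  cosα=-0.8660 sinα=-0.5000 | (3,4) | tMaxX 0.3349 tMaxY 0.5600 | tΔX 1.1547 tΔY 2.0000
    t=0.3349 [x] (2,4)
    t=0.5600 [y] (2,3)
    t=1.4896 [x] (1,3)
    t=2.5600 [y] (1,2)
    t=2.6443 [x] (0,2) — stop
  → r_2 = 2.6443
beam 3: φ=0°, α=255°
  cosα=-0.2588 sinα=-0.9659 | (3,4) | tMaxX 1.1205 tMaxY 0.2899 | tΔX 3.8637 tΔY 1.0353
    t=0.2899 [y] (3,3)
    t=1.1205 [x] (2,3)
    t=1.3252 [y] (2,2)
    t=2.3604 [y] (2,1) — stop
  → r_3 = 2.3604
beam 4: φ=45°, α=300°
  cosα=0.5000 sinα=-0.8660 | (3,4) | tMaxX 1.4200 tMaxY 0.3233 | tΔX 2.0000 tΔY 1.1547
    t=0.3233 [y] (3,3)
    t=1.4200 [x] (4,3)
    t=1.4780 [y] (4,2)
    t=2.6327 [y] (4,1)
    t=3.4200 [x] (5,1)
    t=3.7874 [y] (5,0) — stop
  → r_4 = 3.7874
beam 5: φ=90°, α=345°
  cosα=0.9659 sinα=-0.2588 | (3,4) | tMaxX 0.7350 tMaxY 1.0818 | tΔX 1.0353 tΔY 3.8637
    t=0.7350 [x] (4,4)
    t=1.0818 [y] (4,3)
    t=1.7703 [x] (5,3)
    t=2.8056 [x] (6,3)
    t=3.8409 [x] (7,3)
    t=4.8762 [x] (8,3) — stop
  → r_5 = 4.8762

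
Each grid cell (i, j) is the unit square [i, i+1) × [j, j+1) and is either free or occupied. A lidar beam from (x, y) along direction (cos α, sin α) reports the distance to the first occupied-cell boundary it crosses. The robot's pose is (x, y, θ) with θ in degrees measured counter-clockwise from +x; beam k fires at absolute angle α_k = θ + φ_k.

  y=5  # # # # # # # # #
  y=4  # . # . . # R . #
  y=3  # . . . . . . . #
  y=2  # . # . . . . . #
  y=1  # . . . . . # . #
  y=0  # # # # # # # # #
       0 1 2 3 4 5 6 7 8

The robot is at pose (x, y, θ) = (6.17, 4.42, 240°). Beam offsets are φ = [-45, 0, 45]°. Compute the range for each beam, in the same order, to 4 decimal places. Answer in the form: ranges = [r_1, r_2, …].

beam 1: φ=-45°, α=195°
  direction (-0.9659, -0.2588); cell (6,4); t to first gridline: x 0.1760, y 1.6228 (then +1.0353 / +3.8637)
    (5,4) via x @ 0.1760  # hit
  → r_1 = 0.1760
beam 2: φ=0°, α=240°
  direction (-0.5000, -0.8660); cell (6,4); t to first gridline: x 0.3400, y 0.4850 (then +2.0000 / +1.1547)
    (5,4) via x @ 0.3400  # hit
  → r_2 = 0.3400
beam 3: φ=45°, α=285°
  direction (0.2588, -0.9659); cell (6,4); t to first gridline: x 3.2069, y 0.4348 (then +3.8637 / +1.0353)
    (6,3) via y @ 0.4348
    (6,2) via y @ 1.4701
    (6,1) via y @ 2.5054  # hit
  → r_3 = 2.5054

ranges = [0.1760, 0.3400, 2.5054]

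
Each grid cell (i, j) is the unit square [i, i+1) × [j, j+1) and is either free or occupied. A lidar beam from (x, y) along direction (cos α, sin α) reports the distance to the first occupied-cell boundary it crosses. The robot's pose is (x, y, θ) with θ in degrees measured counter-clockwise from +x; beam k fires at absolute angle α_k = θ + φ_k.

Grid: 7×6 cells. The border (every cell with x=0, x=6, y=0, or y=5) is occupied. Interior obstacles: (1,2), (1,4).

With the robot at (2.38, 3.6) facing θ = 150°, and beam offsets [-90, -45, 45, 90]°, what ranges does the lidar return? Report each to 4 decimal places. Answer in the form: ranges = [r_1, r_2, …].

ranges = [1.6166, 1.4494, 1.4287, 0.7600]

beam 1: φ=-90°, α=60°
  d=(0.5000,0.8660)  start (2,3)  tX=1.2400 tY=0.4619  stride 1/|dx|=2.0000 1/|dy|=1.1547
    cross y-line → (2,4), t=0.4619
    cross x-line → (3,4), t=1.2400
    cross y-line → (3,5), t=1.6166 (wall)
  → r_1 = 1.6166
beam 2: φ=-45°, α=105°
  d=(-0.2588,0.9659)  start (2,3)  tX=1.4682 tY=0.4141  stride 1/|dx|=3.8637 1/|dy|=1.0353
    cross y-line → (2,4), t=0.4141
    cross y-line → (2,5), t=1.4494 (wall)
  → r_2 = 1.4494
beam 3: φ=45°, α=195°
  d=(-0.9659,-0.2588)  start (2,3)  tX=0.3934 tY=2.3182  stride 1/|dx|=1.0353 1/|dy|=3.8637
    cross x-line → (1,3), t=0.3934
    cross x-line → (0,3), t=1.4287 (wall)
  → r_3 = 1.4287
beam 4: φ=90°, α=240°
  d=(-0.5000,-0.8660)  start (2,3)  tX=0.7600 tY=0.6928  stride 1/|dx|=2.0000 1/|dy|=1.1547
    cross y-line → (2,2), t=0.6928
    cross x-line → (1,2), t=0.7600 (wall)
  → r_4 = 0.7600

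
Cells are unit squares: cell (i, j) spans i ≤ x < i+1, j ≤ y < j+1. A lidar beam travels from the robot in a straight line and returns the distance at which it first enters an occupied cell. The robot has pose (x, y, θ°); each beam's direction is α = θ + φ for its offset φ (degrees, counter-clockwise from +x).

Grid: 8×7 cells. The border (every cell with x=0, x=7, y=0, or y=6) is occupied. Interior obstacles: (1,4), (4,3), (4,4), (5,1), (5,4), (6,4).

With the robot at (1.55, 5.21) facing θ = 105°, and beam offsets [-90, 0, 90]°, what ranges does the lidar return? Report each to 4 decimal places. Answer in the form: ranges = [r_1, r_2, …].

ranges = [3.0523, 0.8179, 0.5694]

beam 1: φ=-90°, α=15°
  dir = (cos 15°, sin 15°) = (0.9659, 0.2588); from cell (1,5)
  next x-line at t=0.4659, next y-line at t=3.0523; Δt_x=1.0353, Δt_y=3.8637
    x: enter (2,5) at t=0.4659
    x: enter (3,5) at t=1.5012
    x: enter (4,5) at t=2.5364
    y: enter (4,6) at t=3.0523 ← occupied
  → r_1 = 3.0523
beam 2: φ=0°, α=105°
  dir = (cos 105°, sin 105°) = (-0.2588, 0.9659); from cell (1,5)
  next x-line at t=2.1250, next y-line at t=0.8179; Δt_x=3.8637, Δt_y=1.0353
    y: enter (1,6) at t=0.8179 ← occupied
  → r_2 = 0.8179
beam 3: φ=90°, α=195°
  dir = (cos 195°, sin 195°) = (-0.9659, -0.2588); from cell (1,5)
  next x-line at t=0.5694, next y-line at t=0.8114; Δt_x=1.0353, Δt_y=3.8637
    x: enter (0,5) at t=0.5694 ← occupied
  → r_3 = 0.5694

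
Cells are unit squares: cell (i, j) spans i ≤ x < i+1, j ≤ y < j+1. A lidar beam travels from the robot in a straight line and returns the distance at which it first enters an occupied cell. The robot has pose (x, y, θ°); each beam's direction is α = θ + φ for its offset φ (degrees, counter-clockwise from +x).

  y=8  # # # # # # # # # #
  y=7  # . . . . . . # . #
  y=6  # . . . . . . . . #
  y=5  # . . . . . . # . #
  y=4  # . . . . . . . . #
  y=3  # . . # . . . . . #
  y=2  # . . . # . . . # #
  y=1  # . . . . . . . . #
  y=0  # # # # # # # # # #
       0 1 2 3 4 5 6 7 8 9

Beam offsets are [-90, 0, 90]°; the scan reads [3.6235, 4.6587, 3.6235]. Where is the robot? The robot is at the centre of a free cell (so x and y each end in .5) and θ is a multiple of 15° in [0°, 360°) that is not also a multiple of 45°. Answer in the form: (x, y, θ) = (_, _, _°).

Enumerate (i+0.5, j+0.5, θ) over the 51 free cells and 16 admissible headings. For each, cast all 3 beams and compare to the given ranges.
  (5.5, 3.5, 330°): beam 1 = 1.0000 ≠ 3.6235 ✗
  (6.5, 4.5, 345°): beam 2 = 2.5882 ≠ 4.6587 ✗
  (5.5, 5.5, 285°): beam 1 = 4.6587 ≠ 3.6235 ✗
  (1.5, 3.5, 165°): beam 1 = 4.6587 ≠ 3.6235 ✗
  (7.5, 1.5, 195°): beam 1 = 6.7293 ≠ 3.6235 ✗
  …
  (2.5, 4.5, 15°): r_1=3.6235, r_2=4.6587, r_3=3.6235 — all match ✓
No second candidate reproduces the full scan.

(x, y, θ) = (2.5, 4.5, 15°)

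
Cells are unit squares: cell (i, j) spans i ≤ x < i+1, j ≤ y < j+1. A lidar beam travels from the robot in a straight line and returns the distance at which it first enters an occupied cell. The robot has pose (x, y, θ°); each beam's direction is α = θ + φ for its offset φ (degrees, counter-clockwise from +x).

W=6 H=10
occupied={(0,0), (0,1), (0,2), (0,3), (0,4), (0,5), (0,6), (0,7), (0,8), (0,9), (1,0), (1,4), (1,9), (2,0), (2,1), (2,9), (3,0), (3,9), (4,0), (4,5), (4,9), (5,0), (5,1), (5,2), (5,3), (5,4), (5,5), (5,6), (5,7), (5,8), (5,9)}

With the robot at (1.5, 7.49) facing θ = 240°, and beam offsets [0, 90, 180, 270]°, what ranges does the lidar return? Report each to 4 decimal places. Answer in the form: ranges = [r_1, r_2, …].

ranges = [1.0000, 2.9800, 1.7436, 0.5774]

beam 1: φ=0°, α=240°
  direction (-0.5000, -0.8660); cell (1,7); t to first gridline: x 1.0000, y 0.5658 (then +2.0000 / +1.1547)
    (1,6) via y @ 0.5658
    (0,6) via x @ 1.0000  # hit
  → r_1 = 1.0000
beam 2: φ=90°, α=330°
  direction (0.8660, -0.5000); cell (1,7); t to first gridline: x 0.5774, y 0.9800 (then +1.1547 / +2.0000)
    (2,7) via x @ 0.5774
    (2,6) via y @ 0.9800
    (3,6) via x @ 1.7321
    (4,6) via x @ 2.8868
    (4,5) via y @ 2.9800  # hit
  → r_2 = 2.9800
beam 3: φ=180°, α=60°
  direction (0.5000, 0.8660); cell (1,7); t to first gridline: x 1.0000, y 0.5889 (then +2.0000 / +1.1547)
    (1,8) via y @ 0.5889
    (2,8) via x @ 1.0000
    (2,9) via y @ 1.7436  # hit
  → r_3 = 1.7436
beam 4: φ=270°, α=150°
  direction (-0.8660, 0.5000); cell (1,7); t to first gridline: x 0.5774, y 1.0200 (then +1.1547 / +2.0000)
    (0,7) via x @ 0.5774  # hit
  → r_4 = 0.5774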